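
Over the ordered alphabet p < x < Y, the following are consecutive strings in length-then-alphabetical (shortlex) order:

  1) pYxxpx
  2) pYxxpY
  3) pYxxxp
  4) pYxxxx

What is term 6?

pYxxYp

Stepping forward 2 times from pYxxxx: pYxxxx → pYxxxY, then the target.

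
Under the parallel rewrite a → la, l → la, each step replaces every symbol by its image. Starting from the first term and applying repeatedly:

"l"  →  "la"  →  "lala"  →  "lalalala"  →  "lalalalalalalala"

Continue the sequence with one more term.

Applying the rule to each of the 16 symbols of lalalalalalalala gives the pieces la la la la la la la la la la la la la la la la, which concatenate to the answer.

lalalalalalalalalalalalalalalala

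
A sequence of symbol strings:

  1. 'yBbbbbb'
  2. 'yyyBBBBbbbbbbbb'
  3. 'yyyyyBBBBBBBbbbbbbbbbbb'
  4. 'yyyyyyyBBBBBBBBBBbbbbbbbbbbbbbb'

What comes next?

Term n consists of 2n-1 y's, followed by 3n-2 B's, followed by 3n+2 b's (n = 1, 2, …).
Setting n = 5 gives 9, 13, 17 characters in each block.

yyyyyyyyyBBBBBBBBBBBBBbbbbbbbbbbbbbbbbb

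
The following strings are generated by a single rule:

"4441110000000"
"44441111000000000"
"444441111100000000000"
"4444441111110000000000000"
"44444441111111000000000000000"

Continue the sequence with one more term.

444444441111111100000000000000000

The n-th term is n 4's then n 1's then 2n+1 0's, where the shown terms are n = 3, 4, 5, 6, 7.
Setting n = 8 gives 8, 8, 17 characters in each block.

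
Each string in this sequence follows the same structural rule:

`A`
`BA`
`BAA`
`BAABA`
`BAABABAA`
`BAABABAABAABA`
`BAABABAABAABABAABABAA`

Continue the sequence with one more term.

This is a Fibonacci-style word recurrence s(k) = s(k−1)·s(k−2): e.g. BA·A = BAA.
The next term joins BAABABAABAABABAABABAA and BAABABAABAABA.

BAABABAABAABABAABABAABAABABAABAABA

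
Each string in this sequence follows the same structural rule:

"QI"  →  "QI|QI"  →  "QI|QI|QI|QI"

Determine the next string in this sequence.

QI|QI|QI|QI|QI|QI|QI|QI

Each string is two copies of the previous one joined by '|'.
So the next term is two copies of QI|QI|QI|QI with '|' between the halves.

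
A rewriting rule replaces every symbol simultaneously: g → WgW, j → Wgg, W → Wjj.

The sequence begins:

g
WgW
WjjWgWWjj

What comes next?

Apply φ to WjjWgWWjj symbol by symbol: W→Wjj, j→Wgg, j→Wgg, W→Wjj, g→WgW, W→Wjj, W→Wjj, j→Wgg, j→Wgg; joined: Wjj Wgg Wgg Wjj WgW Wjj Wjj Wgg Wgg.

WjjWggWggWjjWgWWjjWjjWggWgg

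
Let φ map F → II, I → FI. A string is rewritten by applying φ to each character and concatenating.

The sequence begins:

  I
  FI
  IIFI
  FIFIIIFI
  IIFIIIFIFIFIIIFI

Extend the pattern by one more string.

FIFIIIFIFIFIIIFIIIFIIIFIFIFIIIFI

φ(IIFIIIFIFIFIIIFI) expands symbol-by-symbol to FI FI II FI FI FI II FI II FI II FI FI FI II FI; joining the 16 pieces gives the next term.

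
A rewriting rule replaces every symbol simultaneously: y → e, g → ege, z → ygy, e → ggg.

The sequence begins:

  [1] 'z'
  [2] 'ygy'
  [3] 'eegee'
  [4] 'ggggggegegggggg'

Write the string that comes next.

Replace each of the 15 characters of ggggggegegggggg in place — ege ege ege ege ege ege ggg ege ggg ege ege ege ege ege ege — and concatenate.

egeegeegeegeegeegegggegegggegeegeegeegeegeege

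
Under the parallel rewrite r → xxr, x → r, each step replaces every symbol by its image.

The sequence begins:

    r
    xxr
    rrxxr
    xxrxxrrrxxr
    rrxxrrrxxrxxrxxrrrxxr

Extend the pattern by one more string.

xxrxxrrrxxrxxrxxrrrxxrrrxxrrrxxrxxrxxrrrxxr

φ(rrxxrrrxxrxxrxxrrrxxr) expands symbol-by-symbol to xxr xxr r r xxr xxr xxr r r xxr r r xxr r r xxr xxr xxr r r xxr; joining the 21 pieces gives the next term.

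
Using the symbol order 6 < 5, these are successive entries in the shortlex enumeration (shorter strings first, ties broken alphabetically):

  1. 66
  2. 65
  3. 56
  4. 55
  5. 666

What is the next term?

The successor of 666 increments the rightmost position that isn't already 5 and resets every position after it to 6.

665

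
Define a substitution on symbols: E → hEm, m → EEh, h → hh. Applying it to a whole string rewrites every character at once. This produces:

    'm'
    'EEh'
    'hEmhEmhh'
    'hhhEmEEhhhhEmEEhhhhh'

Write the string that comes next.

Rewriting the 20 symbols of hhhEmEEhhhhEmEEhhhhh one by one yields hh hh hh hEm EEh hEm hEm hh hh hh hh hEm EEh hEm hEm hh hh hh hh hh; concatenated:

hhhhhhhEmEEhhEmhEmhhhhhhhhhEmEEhhEmhEmhhhhhhhhhh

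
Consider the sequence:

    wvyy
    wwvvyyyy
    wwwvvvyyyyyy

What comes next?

wwwwvvvvyyyyyyyy

Each string has the form w^{n} v^{n} y^{2n} (n = 1, 2, …).
At n = 4 the blocks have lengths 4, 4, 8.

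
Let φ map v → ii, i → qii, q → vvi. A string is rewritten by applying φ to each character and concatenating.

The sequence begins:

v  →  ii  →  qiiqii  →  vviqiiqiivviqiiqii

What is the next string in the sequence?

Replace each of the 18 characters of vviqiiqiivviqiiqii in place — ii ii qii vvi qii qii vvi qii qii ii ii qii vvi qii qii vvi qii qii — and concatenate.

iiiiqiivviqiiqiivviqiiqiiiiiiqiivviqiiqiivviqiiqii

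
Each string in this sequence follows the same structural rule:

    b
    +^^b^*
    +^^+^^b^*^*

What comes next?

s(k+1) = +^^·s(k)·^*, so each term gains +^^ as a prefix and ^* as a suffix.
Applying this once more to +^^+^^b^*^*:

+^^+^^+^^b^*^*^*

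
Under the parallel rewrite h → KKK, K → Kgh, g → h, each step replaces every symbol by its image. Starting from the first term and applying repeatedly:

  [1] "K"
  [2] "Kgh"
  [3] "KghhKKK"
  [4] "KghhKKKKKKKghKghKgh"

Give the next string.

KghhKKKKKKKghKghKghKghKghKghKghhKKKKghhKKKKghhKKK

Replace each of the 19 characters of KghhKKKKKKKghKghKgh in place — Kgh h KKK KKK Kgh Kgh Kgh Kgh Kgh Kgh Kgh h KKK Kgh h KKK Kgh h KKK — and concatenate.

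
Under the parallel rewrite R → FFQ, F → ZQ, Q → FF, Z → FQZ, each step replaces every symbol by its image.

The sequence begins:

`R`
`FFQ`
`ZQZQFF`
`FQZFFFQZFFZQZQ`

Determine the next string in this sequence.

φ(FQZFFFQZFFZQZQ) expands symbol-by-symbol to ZQ FF FQZ ZQ ZQ ZQ FF FQZ ZQ ZQ FQZ FF FQZ FF; joining the 14 pieces gives the next term.

ZQFFFQZZQZQZQFFFQZZQZQFQZFFFQZFF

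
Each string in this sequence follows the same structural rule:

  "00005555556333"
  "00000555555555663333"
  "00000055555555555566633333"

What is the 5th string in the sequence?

00000000555555555555555555666663333333

The n-th term is n+2 0's then 3n 5's then n-1 6's then n+1 3's, where the shown terms are n = 2, 3, 4.
Setting n = 6 gives 8, 18, 5, 7 characters in each block.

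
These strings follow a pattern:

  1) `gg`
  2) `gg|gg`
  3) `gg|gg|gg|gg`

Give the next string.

gg|gg|gg|gg|gg|gg|gg|gg

Every step duplicates the string with '|' between the halves.
One more doubling of gg|gg|gg|gg gives the answer.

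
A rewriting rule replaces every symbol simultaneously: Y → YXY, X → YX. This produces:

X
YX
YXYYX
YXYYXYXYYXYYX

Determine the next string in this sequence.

Replace each of the 13 characters of YXYYXYXYYXYYX in place — YXY YX YXY YXY YX YXY YX YXY YXY YX YXY YXY YX — and concatenate.

YXYYXYXYYXYYXYXYYXYXYYXYYXYXYYXYYX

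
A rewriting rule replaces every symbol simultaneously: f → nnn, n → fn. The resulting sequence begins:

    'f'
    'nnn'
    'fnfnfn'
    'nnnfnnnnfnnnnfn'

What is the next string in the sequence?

Applying the rule to each of the 15 symbols of nnnfnnnnfnnnnfn gives the pieces fn fn fn nnn fn fn fn fn nnn fn fn fn fn nnn fn, which concatenate to the answer.

fnfnfnnnnfnfnfnfnnnnfnfnfnfnnnnfn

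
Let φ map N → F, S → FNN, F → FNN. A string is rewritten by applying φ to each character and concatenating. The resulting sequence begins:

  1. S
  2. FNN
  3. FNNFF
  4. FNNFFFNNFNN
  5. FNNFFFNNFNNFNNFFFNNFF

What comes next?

FNNFFFNNFNNFNNFFFNNFFFNNFFFNNFNNFNNFFFNNFNN

Applying the rule to each of the 21 symbols of FNNFFFNNFNNFNNFFFNNFF gives the pieces FNN F F FNN FNN FNN F F FNN F F FNN F F FNN FNN FNN F F FNN FNN, which concatenate to the answer.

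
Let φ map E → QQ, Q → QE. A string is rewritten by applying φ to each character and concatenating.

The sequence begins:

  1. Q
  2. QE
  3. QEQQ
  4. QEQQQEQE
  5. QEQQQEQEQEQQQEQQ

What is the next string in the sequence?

φ(QEQQQEQEQEQQQEQQ) expands symbol-by-symbol to QE QQ QE QE QE QQ QE QQ QE QQ QE QE QE QQ QE QE; joining the 16 pieces gives the next term.

QEQQQEQEQEQQQEQQQEQQQEQEQEQQQEQE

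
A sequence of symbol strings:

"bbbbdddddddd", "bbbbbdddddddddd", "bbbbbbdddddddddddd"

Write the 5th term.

bbbbbbbbdddddddddddddddd

The n-th term is n+1 b's then 2n+2 d's, where the shown terms are n = 3, 4, 5.
Setting n = 7 gives 8, 16 characters in each block.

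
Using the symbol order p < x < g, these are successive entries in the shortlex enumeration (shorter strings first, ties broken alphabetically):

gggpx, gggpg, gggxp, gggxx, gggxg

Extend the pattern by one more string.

ggggp

Treat gggxg as a base-3 numeral over the given alphabet and add one, carrying through any trailing g's.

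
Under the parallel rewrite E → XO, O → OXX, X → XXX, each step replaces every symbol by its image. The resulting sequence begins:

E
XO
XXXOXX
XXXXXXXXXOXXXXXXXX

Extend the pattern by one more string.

XXXXXXXXXXXXXXXXXXXXXXXXXXXOXXXXXXXXXXXXXXXXXXXXXXXXXX

φ(XXXXXXXXXOXXXXXXXX) expands symbol-by-symbol to XXX XXX XXX XXX XXX XXX XXX XXX XXX OXX XXX XXX XXX XXX XXX XXX XXX XXX; joining the 18 pieces gives the next term.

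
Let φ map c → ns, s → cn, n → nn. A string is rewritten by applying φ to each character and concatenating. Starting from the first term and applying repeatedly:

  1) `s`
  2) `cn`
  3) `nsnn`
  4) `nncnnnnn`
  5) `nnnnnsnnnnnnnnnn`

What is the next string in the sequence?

nnnnnnnnnncnnnnnnnnnnnnnnnnnnnnn

Applying the rule to each of the 16 symbols of nnnnnsnnnnnnnnnn gives the pieces nn nn nn nn nn cn nn nn nn nn nn nn nn nn nn nn, which concatenate to the answer.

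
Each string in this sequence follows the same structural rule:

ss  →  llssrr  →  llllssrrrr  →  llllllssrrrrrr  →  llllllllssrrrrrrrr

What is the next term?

s(k+1) = ll·s(k)·rr, so each term gains ll as a prefix and rr as a suffix.
Applying this once more to llllllllssrrrrrrrr:

llllllllllssrrrrrrrrrr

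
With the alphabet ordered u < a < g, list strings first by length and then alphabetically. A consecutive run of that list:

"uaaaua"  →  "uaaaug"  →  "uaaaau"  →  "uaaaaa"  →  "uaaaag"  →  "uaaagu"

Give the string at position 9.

uaaguu

Advancing 3 positions from uaaagu through uaaagu → uaaaga → uaaagg reaches term 9.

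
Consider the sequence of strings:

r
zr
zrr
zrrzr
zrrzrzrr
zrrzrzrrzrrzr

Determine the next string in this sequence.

zrrzrzrrzrrzrzrrzrzrr

Each term (from the third on) is the previous term followed by the one before it: term 3 = zr·r = zrr.
So term 7 is zrrzrzrrzrrzr·zrrzrzrr.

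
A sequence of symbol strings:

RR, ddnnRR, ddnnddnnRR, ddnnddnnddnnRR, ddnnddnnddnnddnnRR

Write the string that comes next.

ddnnddnnddnnddnnddnnRR

The strings grow by a fixed prefix ddnn each time.
So the next term is ddnn·ddnnddnnddnnddnnRR.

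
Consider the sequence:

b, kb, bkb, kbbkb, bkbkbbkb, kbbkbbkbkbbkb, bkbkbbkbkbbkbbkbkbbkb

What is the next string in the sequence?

kbbkbbkbkbbkbbkbkbbkbkbbkbbkbkbbkb

Each term (from the third on) is the two preceding terms concatenated in order: term 3 = b·kb = bkb.
Continuing: kbbkbbkbkbbkb · bkbkbbkbkbbkbbkbkbbkb gives term 8.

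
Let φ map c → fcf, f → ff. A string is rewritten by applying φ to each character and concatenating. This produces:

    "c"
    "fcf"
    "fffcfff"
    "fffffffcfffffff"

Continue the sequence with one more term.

fffffffffffffffcfffffffffffffff

Applying the rule to each of the 15 symbols of fffffffcfffffff gives the pieces ff ff ff ff ff ff ff fcf ff ff ff ff ff ff ff, which concatenate to the answer.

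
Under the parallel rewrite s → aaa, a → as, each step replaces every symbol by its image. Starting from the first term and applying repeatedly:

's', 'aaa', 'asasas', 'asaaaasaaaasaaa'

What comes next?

Applying the rule to each of the 15 symbols of asaaaasaaaasaaa gives the pieces as aaa as as as as aaa as as as as aaa as as as, which concatenate to the answer.

asaaaasasasasaaaasasasasaaaasasas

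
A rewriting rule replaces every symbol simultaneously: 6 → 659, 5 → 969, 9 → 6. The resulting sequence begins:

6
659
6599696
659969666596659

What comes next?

Rewriting the 15 symbols of 659969666596659 one by one yields 659 969 6 6 659 6 659 659 659 969 6 659 659 969 6; concatenated:

65996966659665965965996966596599696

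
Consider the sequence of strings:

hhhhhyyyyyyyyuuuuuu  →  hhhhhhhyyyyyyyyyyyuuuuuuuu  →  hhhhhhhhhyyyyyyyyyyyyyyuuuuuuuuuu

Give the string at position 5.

hhhhhhhhhhhhhyyyyyyyyyyyyyyyyyyyyuuuuuuuuuuuuuu

Reading off run lengths: h runs 5, 7, 9; y runs 8, 11, 14; u runs 6, 8, 10 — each is linear in n, where the shown terms are n = 3, 4, 5.
Setting n = 7 gives 13, 20, 14 characters in each block.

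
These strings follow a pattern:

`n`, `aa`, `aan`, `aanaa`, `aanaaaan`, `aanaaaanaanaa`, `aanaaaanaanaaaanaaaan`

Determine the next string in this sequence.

This is a Fibonacci-style word recurrence s(k) = s(k−1)·s(k−2): e.g. aa·n = aan.
So term 8 is aanaaaanaanaaaanaaaan·aanaaaanaanaa.

aanaaaanaanaaaanaaaanaanaaaanaanaa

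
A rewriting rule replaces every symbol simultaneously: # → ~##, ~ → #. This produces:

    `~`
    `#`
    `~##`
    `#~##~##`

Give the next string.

~###~##~###~##~##

Rewriting each symbol of #~##~##: #→~##, ~→#, #→~##, #→~##, ~→#, #→~##, #→~##, which concatenates to ~## # ~## ~## # ~## ~##.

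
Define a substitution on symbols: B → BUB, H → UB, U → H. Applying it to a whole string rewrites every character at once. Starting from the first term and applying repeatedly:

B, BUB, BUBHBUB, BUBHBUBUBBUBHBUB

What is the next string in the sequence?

Rewriting the 16 symbols of BUBHBUBUBBUBHBUB one by one yields BUB H BUB UB BUB H BUB H BUB BUB H BUB UB BUB H BUB; concatenated:

BUBHBUBUBBUBHBUBHBUBBUBHBUBUBBUBHBUB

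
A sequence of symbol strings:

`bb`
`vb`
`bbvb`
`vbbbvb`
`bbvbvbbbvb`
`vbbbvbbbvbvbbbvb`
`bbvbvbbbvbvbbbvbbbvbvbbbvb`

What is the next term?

vbbbvbbbvbvbbbvbbbvbvbbbvbvbbbvbbbvbvbbbvb

This is a Fibonacci-style word recurrence s(k) = s(k−2)·s(k−1): e.g. bb·vb = bbvb.
So term 8 is vbbbvbbbvbvbbbvb·bbvbvbbbvbvbbbvbbbvbvbbbvb.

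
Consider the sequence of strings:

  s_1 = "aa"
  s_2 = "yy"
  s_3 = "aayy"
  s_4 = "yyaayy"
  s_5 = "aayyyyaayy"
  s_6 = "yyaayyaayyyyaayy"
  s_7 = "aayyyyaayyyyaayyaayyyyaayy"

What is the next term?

yyaayyaayyyyaayyaayyyyaayyyyaayyaayyyyaayy

This is a Fibonacci-style word recurrence s(k) = s(k−2)·s(k−1): e.g. aa·yy = aayy.
Continuing: yyaayyaayyyyaayy · aayyyyaayyyyaayyaayyyyaayy gives term 8.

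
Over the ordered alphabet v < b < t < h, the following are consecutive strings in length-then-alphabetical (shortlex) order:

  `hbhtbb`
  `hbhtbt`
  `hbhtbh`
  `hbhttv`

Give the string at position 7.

hbhtth

Stepping forward 3 times from hbhttv: hbhttv → hbhttb → hbhttt, then the target.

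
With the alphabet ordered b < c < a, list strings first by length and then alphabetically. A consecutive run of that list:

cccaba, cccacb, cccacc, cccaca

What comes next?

cccaab

The successor of cccaca increments the rightmost position that isn't already a and resets every position after it to b.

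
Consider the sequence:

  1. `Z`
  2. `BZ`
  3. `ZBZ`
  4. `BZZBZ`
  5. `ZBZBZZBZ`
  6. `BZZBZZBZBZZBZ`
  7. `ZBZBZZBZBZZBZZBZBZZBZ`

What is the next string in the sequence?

From term 3 onward, concatenate the second-to-last term with the last: Z·BZ = ZBZ, BZ·ZBZ = BZZBZ, …
The next term joins BZZBZZBZBZZBZ and ZBZBZZBZBZZBZZBZBZZBZ.

BZZBZZBZBZZBZZBZBZZBZBZZBZZBZBZZBZ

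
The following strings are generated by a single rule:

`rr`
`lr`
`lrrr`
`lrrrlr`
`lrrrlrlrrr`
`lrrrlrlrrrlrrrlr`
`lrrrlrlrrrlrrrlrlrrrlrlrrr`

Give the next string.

lrrrlrlrrrlrrrlrlrrrlrlrrrlrrrlrlrrrlrrrlr

From term 3 onward, concatenate the last term with the second-to-last: lr·rr = lrrr, lrrr·lr = lrrrlr, …
Continuing: lrrrlrlrrrlrrrlrlrrrlrlrrr · lrrrlrlrrrlrrrlr gives term 8.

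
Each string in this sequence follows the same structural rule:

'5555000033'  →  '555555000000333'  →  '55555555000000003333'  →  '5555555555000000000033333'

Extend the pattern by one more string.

Term n consists of 2n 5's, followed by 2n 0's, followed by n 3's, where the shown terms are n = 2, 3, 4, 5.
At n = 6 the blocks have lengths 12, 12, 6.

555555555555000000000000333333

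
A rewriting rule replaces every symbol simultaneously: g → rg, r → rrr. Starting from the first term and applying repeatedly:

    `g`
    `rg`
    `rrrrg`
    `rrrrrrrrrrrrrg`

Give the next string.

rrrrrrrrrrrrrrrrrrrrrrrrrrrrrrrrrrrrrrrrg

φ(rrrrrrrrrrrrrg) expands symbol-by-symbol to rrr rrr rrr rrr rrr rrr rrr rrr rrr rrr rrr rrr rrr rg; joining the 14 pieces gives the next term.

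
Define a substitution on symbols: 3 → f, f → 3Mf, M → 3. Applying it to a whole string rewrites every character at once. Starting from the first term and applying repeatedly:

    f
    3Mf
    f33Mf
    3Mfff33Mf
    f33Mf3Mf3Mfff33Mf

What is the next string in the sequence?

3Mfff33Mff33Mff33Mf3Mf3Mfff33Mf

Applying the rule to each of the 17 symbols of f33Mf3Mf3Mfff33Mf gives the pieces 3Mf f f 3 3Mf f 3 3Mf f 3 3Mf 3Mf 3Mf f f 3 3Mf, which concatenate to the answer.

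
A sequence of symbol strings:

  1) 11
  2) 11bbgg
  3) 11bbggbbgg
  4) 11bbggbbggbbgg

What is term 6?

11bbggbbggbbggbbggbbgg

The strings grow by a fixed suffix bbgg each time.
From 11bbggbbggbbgg, 2 further steps: 11bbggbbggbbgg → 11bbggbbggbbggbbgg → (answer).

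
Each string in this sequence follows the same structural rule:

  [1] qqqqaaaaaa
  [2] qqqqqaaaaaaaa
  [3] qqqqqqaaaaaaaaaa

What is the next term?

qqqqqqqaaaaaaaaaaaa

Reading off run lengths: q runs 4, 5, 6; a runs 6, 8, 10 — each is linear in n, where the shown terms are n = 3, 4, 5.
At n = 6 the blocks have lengths 7, 12.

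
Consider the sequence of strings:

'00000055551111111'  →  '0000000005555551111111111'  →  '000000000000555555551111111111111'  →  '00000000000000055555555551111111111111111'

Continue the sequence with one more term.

0000000000000000005555555555551111111111111111111

The n-th term is 3n 0's then 2n 5's then 3n+1 1's, where the shown terms are n = 2, 3, 4, 5.
Setting n = 6 gives 18, 12, 19 characters in each block.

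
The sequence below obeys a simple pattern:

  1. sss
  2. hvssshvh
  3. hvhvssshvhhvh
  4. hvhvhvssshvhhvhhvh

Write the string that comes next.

Each term wraps the previous one in hv on the left and hvh on the right.
One more step from hvhvhvssshvhhvhhvh gives the answer.

hvhvhvhvssshvhhvhhvhhvh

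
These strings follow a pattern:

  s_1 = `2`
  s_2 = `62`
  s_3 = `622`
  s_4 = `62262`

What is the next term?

From term 3 onward, concatenate the last term with the second-to-last: 62·2 = 622, 622·62 = 62262, …
Continuing: 62262 · 622 gives term 5.

62262622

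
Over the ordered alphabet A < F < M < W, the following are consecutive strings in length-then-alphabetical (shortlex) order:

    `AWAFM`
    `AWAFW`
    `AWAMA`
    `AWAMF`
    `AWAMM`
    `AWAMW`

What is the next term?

AWAWA

The successor of AWAMW increments the rightmost position that isn't already W and resets every position after it to A.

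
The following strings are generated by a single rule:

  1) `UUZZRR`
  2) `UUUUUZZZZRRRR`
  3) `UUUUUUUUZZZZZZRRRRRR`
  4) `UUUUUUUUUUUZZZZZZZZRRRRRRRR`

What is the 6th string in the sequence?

Each string has the form U^{3n-1} Z^{2n} R^{2n} (n = 1, 2, …).
At n = 6 the blocks have lengths 17, 12, 12.

UUUUUUUUUUUUUUUUUZZZZZZZZZZZZRRRRRRRRRRRR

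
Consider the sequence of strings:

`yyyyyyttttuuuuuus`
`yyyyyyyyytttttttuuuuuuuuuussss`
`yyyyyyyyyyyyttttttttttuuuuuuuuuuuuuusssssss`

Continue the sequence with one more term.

The n-th term is 3n+3 y's then 3n+1 t's then 4n+2 u's then 3n-2 s's (n = 1, 2, …).
At n = 4 the blocks have lengths 15, 13, 18, 10.

yyyyyyyyyyyyyyytttttttttttttuuuuuuuuuuuuuuuuuussssssssss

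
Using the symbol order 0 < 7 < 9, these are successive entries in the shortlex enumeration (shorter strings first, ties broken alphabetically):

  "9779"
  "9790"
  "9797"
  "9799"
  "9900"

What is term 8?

9970

Stepping forward 3 times from 9900: 9900 → 9907 → 9909, then the target.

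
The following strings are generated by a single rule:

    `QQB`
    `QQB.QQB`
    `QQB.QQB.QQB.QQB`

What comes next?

s(k+1) = s(k)·.·s(k) — each term doubles the last with '.' between the halves.
Doubling QQB.QQB.QQB.QQB with '.' between the halves:

QQB.QQB.QQB.QQB.QQB.QQB.QQB.QQB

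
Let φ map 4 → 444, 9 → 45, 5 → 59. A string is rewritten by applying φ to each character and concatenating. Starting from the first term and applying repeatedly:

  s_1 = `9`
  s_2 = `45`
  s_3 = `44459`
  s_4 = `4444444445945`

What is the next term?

444444444444444444444444444594544459

Replace each of the 13 characters of 4444444445945 in place — 444 444 444 444 444 444 444 444 444 59 45 444 59 — and concatenate.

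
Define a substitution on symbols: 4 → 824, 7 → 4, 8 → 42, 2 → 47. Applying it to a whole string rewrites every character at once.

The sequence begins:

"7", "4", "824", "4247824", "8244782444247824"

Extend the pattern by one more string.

4247824824442478248248244782444247824

φ(8244782444247824) expands symbol-by-symbol to 42 47 824 824 4 42 47 824 824 824 47 824 4 42 47 824; joining the 16 pieces gives the next term.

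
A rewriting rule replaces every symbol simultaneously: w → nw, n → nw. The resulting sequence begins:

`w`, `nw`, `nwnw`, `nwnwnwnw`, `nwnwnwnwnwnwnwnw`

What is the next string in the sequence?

nwnwnwnwnwnwnwnwnwnwnwnwnwnwnwnw

Applying the rule to each of the 16 symbols of nwnwnwnwnwnwnwnw gives the pieces nw nw nw nw nw nw nw nw nw nw nw nw nw nw nw nw, which concatenate to the answer.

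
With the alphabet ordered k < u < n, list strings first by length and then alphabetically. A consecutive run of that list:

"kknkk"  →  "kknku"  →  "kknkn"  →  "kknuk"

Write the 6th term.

kknun

Stepping forward 2 times from kknuk: kknuk → kknuu, then the target.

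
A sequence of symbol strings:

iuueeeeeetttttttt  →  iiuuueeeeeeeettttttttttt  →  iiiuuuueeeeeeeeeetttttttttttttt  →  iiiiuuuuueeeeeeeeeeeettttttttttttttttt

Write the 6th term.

iiiiiiuuuuuuueeeeeeeeeeeeeeeettttttttttttttttttttttt

Reading off run lengths: i runs 1, 2, 3, 4; u runs 2, 3, 4, 5; e runs 6, 8, 10, 12; t runs 8, 11, 14, 17 — each is linear in n, where the shown terms are n = 2, 3, 4, 5.
Setting n = 7 gives 6, 7, 16, 23 characters in each block.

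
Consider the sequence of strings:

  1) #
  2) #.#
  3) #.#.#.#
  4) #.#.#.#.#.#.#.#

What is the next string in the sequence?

Every step duplicates the string with '.' between the halves.
One more doubling of #.#.#.#.#.#.#.# gives the answer.

#.#.#.#.#.#.#.#.#.#.#.#.#.#.#.#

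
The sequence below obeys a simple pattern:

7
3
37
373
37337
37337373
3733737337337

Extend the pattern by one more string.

373373733733737337373

This is a Fibonacci-style word recurrence s(k) = s(k−1)·s(k−2): e.g. 3·7 = 37.
Continuing: 3733737337337 · 37337373 gives term 8.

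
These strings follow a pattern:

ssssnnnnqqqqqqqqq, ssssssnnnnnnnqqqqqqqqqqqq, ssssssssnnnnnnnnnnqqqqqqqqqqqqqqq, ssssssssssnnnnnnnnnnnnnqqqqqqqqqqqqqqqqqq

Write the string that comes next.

Term n consists of 2n s's, followed by 3n-2 n's, followed by 3n+3 q's, where the shown terms are n = 2, 3, 4, 5.
Setting n = 6 gives 12, 16, 21 characters in each block.

ssssssssssssnnnnnnnnnnnnnnnnqqqqqqqqqqqqqqqqqqqqq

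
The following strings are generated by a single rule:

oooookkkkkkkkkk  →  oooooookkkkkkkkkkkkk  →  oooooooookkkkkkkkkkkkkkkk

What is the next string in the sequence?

Reading off run lengths: o runs 5, 7, 9; k runs 10, 13, 16 — each is linear in n, where the shown terms are n = 3, 4, 5.
At n = 6 the blocks have lengths 11, 19.

oooooooooookkkkkkkkkkkkkkkkkkk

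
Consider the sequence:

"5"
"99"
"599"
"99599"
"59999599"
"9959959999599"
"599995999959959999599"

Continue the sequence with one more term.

This is a Fibonacci-style word recurrence s(k) = s(k−2)·s(k−1): e.g. 5·99 = 599.
So term 8 is 9959959999599·599995999959959999599.

9959959999599599995999959959999599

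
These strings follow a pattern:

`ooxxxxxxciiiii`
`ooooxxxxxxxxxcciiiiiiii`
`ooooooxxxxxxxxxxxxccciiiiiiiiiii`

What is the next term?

ooooooooxxxxxxxxxxxxxxxcccciiiiiiiiiiiiii

The n-th term is 2n o's then 3n+3 x's then n c's then 3n+2 i's (n = 1, 2, …).
At n = 4 the blocks have lengths 8, 15, 4, 14.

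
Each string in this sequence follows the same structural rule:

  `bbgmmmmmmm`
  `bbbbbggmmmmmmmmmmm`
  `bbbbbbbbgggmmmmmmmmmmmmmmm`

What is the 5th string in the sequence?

Term n consists of 3n-1 b's, followed by n g's, followed by 4n+3 m's (n = 1, 2, …).
At n = 5 the blocks have lengths 14, 5, 23.

bbbbbbbbbbbbbbgggggmmmmmmmmmmmmmmmmmmmmmmm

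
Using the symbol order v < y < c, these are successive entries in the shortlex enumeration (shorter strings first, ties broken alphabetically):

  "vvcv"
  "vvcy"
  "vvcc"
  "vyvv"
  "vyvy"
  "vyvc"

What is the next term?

Treat vyvc as a base-3 numeral over the given alphabet and add one, carrying through any trailing c's.

vyyv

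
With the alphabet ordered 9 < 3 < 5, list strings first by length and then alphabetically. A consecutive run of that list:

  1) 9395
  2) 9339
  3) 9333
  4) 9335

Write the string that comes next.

The successor of 9335 increments the rightmost position that isn't already 5 and resets every position after it to 9.

9359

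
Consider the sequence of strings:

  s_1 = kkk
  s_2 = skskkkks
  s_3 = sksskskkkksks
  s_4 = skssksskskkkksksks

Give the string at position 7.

Each term wraps the previous one in sks on the left and ks on the right.
From skssksskskkkksksks, 3 further steps: skssksskskkkksksks → sksskssksskskkkksksksks → skssksskssksskskkkksksksksks → (answer).

sksskssksskssksskskkkksksksksksks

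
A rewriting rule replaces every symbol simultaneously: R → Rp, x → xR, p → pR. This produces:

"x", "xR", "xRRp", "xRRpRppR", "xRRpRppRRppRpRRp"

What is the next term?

Replace each of the 16 characters of xRRpRppRRppRpRRp in place — xR Rp Rp pR Rp pR pR Rp Rp pR pR Rp pR Rp Rp pR — and concatenate.

xRRpRppRRppRpRRpRppRpRRppRRpRppR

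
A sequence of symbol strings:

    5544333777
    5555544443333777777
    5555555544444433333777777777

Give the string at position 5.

5555555555555544444444443333333777777777777777

The n-th term is 3n-1 5's then 2n 4's then n+2 3's then 3n 7's (n = 1, 2, …).
At n = 5 the blocks have lengths 14, 10, 7, 15.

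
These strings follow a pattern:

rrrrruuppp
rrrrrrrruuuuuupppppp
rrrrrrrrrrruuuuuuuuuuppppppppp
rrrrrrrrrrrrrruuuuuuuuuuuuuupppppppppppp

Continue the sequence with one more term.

rrrrrrrrrrrrrrrrruuuuuuuuuuuuuuuuuuppppppppppppppp

Term n consists of 3n+2 r's, followed by 4n-2 u's, followed by 3n p's (n = 1, 2, …).
At n = 5 the blocks have lengths 17, 18, 15.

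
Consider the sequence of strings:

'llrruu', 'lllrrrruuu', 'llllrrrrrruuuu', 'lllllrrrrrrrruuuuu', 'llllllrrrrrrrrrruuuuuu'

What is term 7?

Term n consists of n+1 l's, followed by 2n r's, followed by n+1 u's (n = 1, 2, …).
For term 7, n = 7, so the run lengths are 8, 14, 8.

llllllllrrrrrrrrrrrrrruuuuuuuu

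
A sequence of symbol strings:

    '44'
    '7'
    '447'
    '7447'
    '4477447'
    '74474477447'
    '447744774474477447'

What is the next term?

From term 3 onward, concatenate the second-to-last term with the last: 44·7 = 447, 7·447 = 7447, …
The next term joins 74474477447 and 447744774474477447.

74474477447447744774474477447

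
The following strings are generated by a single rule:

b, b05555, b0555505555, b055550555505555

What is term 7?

b055550555505555055550555505555

Every step adds 05555 to the end: s(k+1) = s(k)·05555.
From b055550555505555, 3 further steps: b055550555505555 → b05555055550555505555 → b0555505555055550555505555 → (answer).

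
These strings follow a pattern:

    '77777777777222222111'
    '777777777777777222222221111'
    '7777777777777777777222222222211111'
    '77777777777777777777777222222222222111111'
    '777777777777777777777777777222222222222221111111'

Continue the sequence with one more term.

Reading off run lengths: 7 runs 11, 15, 19, 23, 27; 2 runs 6, 8, 10, 12, 14; 1 runs 3, 4, 5, 6, 7 — each is linear in n, where the shown terms are n = 2, 3, 4, 5, 6.
For the next term, n = 7, so the run lengths are 31, 16, 8.

7777777777777777777777777777777222222222222222211111111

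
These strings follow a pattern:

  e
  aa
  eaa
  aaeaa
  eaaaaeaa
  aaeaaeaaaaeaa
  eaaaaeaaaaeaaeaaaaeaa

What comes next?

aaeaaeaaaaeaaeaaaaeaaaaeaaeaaaaeaa

From term 3 onward, concatenate the second-to-last term with the last: e·aa = eaa, aa·eaa = aaeaa, …
The next term joins aaeaaeaaaaeaa and eaaaaeaaaaeaaeaaaaeaa.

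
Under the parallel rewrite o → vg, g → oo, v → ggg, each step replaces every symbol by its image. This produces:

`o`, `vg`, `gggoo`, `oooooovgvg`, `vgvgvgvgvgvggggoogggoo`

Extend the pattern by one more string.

Rewriting the 22 symbols of vgvgvgvgvgvggggoogggoo one by one yields ggg oo ggg oo ggg oo ggg oo ggg oo ggg oo oo oo oo vg vg oo oo oo vg vg; concatenated:

gggoogggoogggoogggoogggoogggoooooooovgvgoooooovgvg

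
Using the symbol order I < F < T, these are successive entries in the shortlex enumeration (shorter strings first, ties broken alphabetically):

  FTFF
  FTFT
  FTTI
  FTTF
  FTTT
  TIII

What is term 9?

TIFI

Advancing 3 positions from TIII through TIII → TIIF → TIIT reaches term 9.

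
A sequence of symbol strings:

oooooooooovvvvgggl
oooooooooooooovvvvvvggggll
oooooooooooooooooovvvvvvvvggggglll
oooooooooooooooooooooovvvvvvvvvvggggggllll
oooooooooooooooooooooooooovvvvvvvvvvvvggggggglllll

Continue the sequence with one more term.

Reading off run lengths: o runs 10, 14, 18, 22, 26; v runs 4, 6, 8, 10, 12; g runs 3, 4, 5, 6, 7; l runs 1, 2, 3, 4, 5 — each is linear in n, where the shown terms are n = 2, 3, 4, 5, 6.
For the next term, n = 7, so the run lengths are 30, 14, 8, 6.

oooooooooooooooooooooooooooooovvvvvvvvvvvvvvggggggggllllll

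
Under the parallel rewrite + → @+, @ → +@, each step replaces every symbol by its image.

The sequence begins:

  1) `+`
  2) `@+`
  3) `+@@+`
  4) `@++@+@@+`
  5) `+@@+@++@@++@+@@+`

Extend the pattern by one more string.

@++@+@@++@@+@++@+@@+@++@@++@+@@+

Replace each of the 16 characters of +@@+@++@@++@+@@+ in place — @+ +@ +@ @+ +@ @+ @+ +@ +@ @+ @+ +@ @+ +@ +@ @+ — and concatenate.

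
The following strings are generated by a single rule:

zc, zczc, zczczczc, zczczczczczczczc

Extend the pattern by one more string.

zczczczczczczczczczczczczczczczc

s(k+1) = s(k)·s(k) — each term doubles the last.
One more doubling of zczczczczczczczc gives the answer.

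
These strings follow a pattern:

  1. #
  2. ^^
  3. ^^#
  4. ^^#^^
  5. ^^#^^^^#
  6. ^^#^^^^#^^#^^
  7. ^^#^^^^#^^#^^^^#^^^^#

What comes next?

This is a Fibonacci-style word recurrence s(k) = s(k−1)·s(k−2): e.g. ^^·# = ^^#.
The next term joins ^^#^^^^#^^#^^^^#^^^^# and ^^#^^^^#^^#^^.

^^#^^^^#^^#^^^^#^^^^#^^#^^^^#^^#^^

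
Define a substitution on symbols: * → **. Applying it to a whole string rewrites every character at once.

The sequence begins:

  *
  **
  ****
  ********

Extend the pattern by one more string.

****************

Rewriting each symbol of ********: *→**, *→**, *→**, *→**, *→**, *→**, *→**, *→**, which concatenates to ** ** ** ** ** ** ** **.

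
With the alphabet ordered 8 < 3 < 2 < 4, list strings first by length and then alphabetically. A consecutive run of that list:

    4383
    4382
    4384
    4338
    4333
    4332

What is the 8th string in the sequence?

Advancing 2 positions from 4332 through 4332 → 4334 reaches term 8.

4328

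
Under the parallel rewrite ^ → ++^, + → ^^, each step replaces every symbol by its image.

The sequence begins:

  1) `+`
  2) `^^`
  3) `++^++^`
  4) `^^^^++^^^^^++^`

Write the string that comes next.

φ(^^^^++^^^^^++^) expands symbol-by-symbol to ++^ ++^ ++^ ++^ ^^ ^^ ++^ ++^ ++^ ++^ ++^ ^^ ^^ ++^; joining the 14 pieces gives the next term.

++^++^++^++^^^^^++^++^++^++^++^^^^^++^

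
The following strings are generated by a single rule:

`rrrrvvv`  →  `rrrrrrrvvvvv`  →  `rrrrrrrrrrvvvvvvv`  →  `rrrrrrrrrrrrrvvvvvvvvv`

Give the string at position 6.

rrrrrrrrrrrrrrrrrrrvvvvvvvvvvvvv

Term n consists of 3n+1 r's, followed by 2n+1 v's (n = 1, 2, …).
Setting n = 6 gives 19, 13 characters in each block.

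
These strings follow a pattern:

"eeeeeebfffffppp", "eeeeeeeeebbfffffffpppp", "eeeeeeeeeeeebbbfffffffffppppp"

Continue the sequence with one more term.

Each string has the form e^{3n} b^{n-1} f^{2n+1} p^{n+1}, where the shown terms are n = 2, 3, 4.
At n = 5 the blocks have lengths 15, 4, 11, 6.

eeeeeeeeeeeeeeebbbbfffffffffffpppppp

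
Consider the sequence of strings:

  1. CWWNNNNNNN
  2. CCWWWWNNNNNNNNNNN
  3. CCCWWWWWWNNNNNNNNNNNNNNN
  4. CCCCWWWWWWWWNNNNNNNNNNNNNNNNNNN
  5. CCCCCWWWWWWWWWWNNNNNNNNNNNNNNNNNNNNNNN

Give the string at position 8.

CCCCCCCCWWWWWWWWWWWWWWWWNNNNNNNNNNNNNNNNNNNNNNNNNNNNNNNNNNN

Term n consists of n-1 C's, followed by 2n-2 W's, followed by 4n-1 N's, where the shown terms are n = 2, 3, 4, 5, 6.
Setting n = 9 gives 8, 16, 35 characters in each block.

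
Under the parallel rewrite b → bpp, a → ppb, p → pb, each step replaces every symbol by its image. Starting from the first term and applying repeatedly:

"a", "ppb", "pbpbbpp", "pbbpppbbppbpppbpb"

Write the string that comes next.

pbbppbpppbpbpbbppbpppbpbbpppbpbpbbpppbbpp

Applying the rule to each of the 17 symbols of pbbpppbbppbpppbpb gives the pieces pb bpp bpp pb pb pb bpp bpp pb pb bpp pb pb pb bpp pb bpp, which concatenate to the answer.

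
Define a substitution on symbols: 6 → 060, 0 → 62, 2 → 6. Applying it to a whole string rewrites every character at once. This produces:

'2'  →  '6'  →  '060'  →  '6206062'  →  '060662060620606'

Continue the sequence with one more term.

φ(060662060620606) expands symbol-by-symbol to 62 060 62 060 060 6 62 060 62 060 6 62 060 62 060; joining the 15 pieces gives the next term.

62060620600606620606206066206062060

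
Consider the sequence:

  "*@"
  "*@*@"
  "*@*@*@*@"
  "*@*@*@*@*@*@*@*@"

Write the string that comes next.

s(k+1) = s(k)·s(k) — each term doubles the last.
So the next term is two copies of *@*@*@*@*@*@*@*@.

*@*@*@*@*@*@*@*@*@*@*@*@*@*@*@*@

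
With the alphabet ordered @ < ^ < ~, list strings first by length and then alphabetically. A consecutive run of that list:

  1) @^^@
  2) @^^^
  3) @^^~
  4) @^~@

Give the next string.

Find the rightmost character of @^~@ below ~, bump it to the next letter, and reset everything to its right to @.

@^~^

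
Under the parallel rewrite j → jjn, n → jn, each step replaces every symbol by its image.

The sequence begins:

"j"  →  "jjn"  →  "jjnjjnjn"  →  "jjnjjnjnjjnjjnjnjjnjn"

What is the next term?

jjnjjnjnjjnjjnjnjjnjnjjnjjnjnjjnjjnjnjjnjnjjnjjnjnjjnjn

Replace each of the 21 characters of jjnjjnjnjjnjjnjnjjnjn in place — jjn jjn jn jjn jjn jn jjn jn jjn jjn jn jjn jjn jn jjn jn jjn jjn jn jjn jn — and concatenate.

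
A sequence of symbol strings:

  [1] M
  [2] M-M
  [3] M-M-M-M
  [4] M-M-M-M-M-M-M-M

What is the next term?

Each string is two copies of the previous one joined by '-'.
So the next term is two copies of M-M-M-M-M-M-M-M with '-' between the halves.

M-M-M-M-M-M-M-M-M-M-M-M-M-M-M-M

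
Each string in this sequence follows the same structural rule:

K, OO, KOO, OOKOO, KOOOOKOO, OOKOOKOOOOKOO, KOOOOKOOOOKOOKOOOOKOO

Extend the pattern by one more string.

From term 3 onward, concatenate the second-to-last term with the last: K·OO = KOO, OO·KOO = OOKOO, …
Continuing: OOKOOKOOOOKOO · KOOOOKOOOOKOOKOOOOKOO gives term 8.

OOKOOKOOOOKOOKOOOOKOOOOKOOKOOOOKOO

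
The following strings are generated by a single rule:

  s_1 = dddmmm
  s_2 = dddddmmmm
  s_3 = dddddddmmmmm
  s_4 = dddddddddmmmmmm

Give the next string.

The n-th term is 2n-1 d's then n+1 m's, where the shown terms are n = 2, 3, 4, 5.
For the next term, n = 6, so the run lengths are 11, 7.

dddddddddddmmmmmmm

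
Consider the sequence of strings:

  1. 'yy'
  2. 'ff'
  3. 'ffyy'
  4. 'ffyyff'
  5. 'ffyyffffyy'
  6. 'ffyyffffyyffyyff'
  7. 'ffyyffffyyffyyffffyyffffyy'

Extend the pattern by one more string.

ffyyffffyyffyyffffyyffffyyffyyffffyyffyyff

This is a Fibonacci-style word recurrence s(k) = s(k−1)·s(k−2): e.g. ff·yy = ffyy.
So term 8 is ffyyffffyyffyyffffyyffffyy·ffyyffffyyffyyff.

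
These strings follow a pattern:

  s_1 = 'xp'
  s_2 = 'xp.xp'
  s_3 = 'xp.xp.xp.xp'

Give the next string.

xp.xp.xp.xp.xp.xp.xp.xp

Every step duplicates the string with '.' between the halves.
One more doubling of xp.xp.xp.xp gives the answer.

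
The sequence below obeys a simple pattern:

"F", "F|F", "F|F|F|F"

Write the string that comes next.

Each string is two copies of the previous one joined by '|'.
Doubling F|F|F|F with '|' between the halves:

F|F|F|F|F|F|F|F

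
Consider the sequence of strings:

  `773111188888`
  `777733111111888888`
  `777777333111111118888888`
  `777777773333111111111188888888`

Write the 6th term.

Term n consists of 2n-2 7's, followed by n-1 3's, followed by 2n 1's, followed by n+3 8's, where the shown terms are n = 2, 3, 4, 5.
Setting n = 7 gives 12, 6, 14, 10 characters in each block.

777777777777333333111111111111118888888888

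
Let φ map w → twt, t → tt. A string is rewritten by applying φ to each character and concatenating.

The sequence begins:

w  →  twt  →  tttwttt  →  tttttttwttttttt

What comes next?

Rewriting the 15 symbols of tttttttwttttttt one by one yields tt tt tt tt tt tt tt twt tt tt tt tt tt tt tt; concatenated:

tttttttttttttttwttttttttttttttt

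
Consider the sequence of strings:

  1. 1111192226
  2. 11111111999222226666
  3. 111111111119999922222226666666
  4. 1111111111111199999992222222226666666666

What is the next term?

The n-th term is 3n+2 1's then 2n-1 9's then 2n+1 2's then 3n-2 6's (n = 1, 2, …).
Setting n = 5 gives 17, 9, 11, 13 characters in each block.

11111111111111111999999999222222222226666666666666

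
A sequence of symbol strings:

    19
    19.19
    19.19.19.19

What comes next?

Each string is two copies of the previous one joined by '.'.
Doubling 19.19.19.19 with '.' between the halves:

19.19.19.19.19.19.19.19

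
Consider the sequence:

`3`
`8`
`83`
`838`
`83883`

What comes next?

83883838

This is a Fibonacci-style word recurrence s(k) = s(k−1)·s(k−2): e.g. 8·3 = 83.
The next term joins 83883 and 838.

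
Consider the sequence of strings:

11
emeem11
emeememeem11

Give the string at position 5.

emeememeememeememeem11

Every step adds emeem at the front: s(k+1) = emeem·s(k).
From emeememeem11, 2 further steps: emeememeem11 → emeememeememeem11 → (answer).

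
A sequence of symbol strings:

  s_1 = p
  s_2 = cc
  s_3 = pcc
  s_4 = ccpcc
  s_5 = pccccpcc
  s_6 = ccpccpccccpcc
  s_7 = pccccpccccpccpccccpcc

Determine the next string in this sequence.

ccpccpccccpccpccccpccccpccpccccpcc

This is a Fibonacci-style word recurrence s(k) = s(k−2)·s(k−1): e.g. p·cc = pcc.
The next term joins ccpccpccccpcc and pccccpccccpccpccccpcc.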